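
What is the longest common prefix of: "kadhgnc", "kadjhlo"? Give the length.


Words: kadhgnc, kadjhlo
  Position 0: all 'k' => match
  Position 1: all 'a' => match
  Position 2: all 'd' => match
  Position 3: ('h', 'j') => mismatch, stop
LCP = "kad" (length 3)

3


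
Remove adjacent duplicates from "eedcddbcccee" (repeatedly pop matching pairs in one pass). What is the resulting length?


Input: eedcddbcccee
Stack-based adjacent duplicate removal:
  Read 'e': push. Stack: e
  Read 'e': matches stack top 'e' => pop. Stack: (empty)
  Read 'd': push. Stack: d
  Read 'c': push. Stack: dc
  Read 'd': push. Stack: dcd
  Read 'd': matches stack top 'd' => pop. Stack: dc
  Read 'b': push. Stack: dcb
  Read 'c': push. Stack: dcbc
  Read 'c': matches stack top 'c' => pop. Stack: dcb
  Read 'c': push. Stack: dcbc
  Read 'e': push. Stack: dcbce
  Read 'e': matches stack top 'e' => pop. Stack: dcbc
Final stack: "dcbc" (length 4)

4


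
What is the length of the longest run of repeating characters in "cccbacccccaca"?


Input: "cccbacccccaca"
Scanning for longest run:
  Position 1 ('c'): continues run of 'c', length=2
  Position 2 ('c'): continues run of 'c', length=3
  Position 3 ('b'): new char, reset run to 1
  Position 4 ('a'): new char, reset run to 1
  Position 5 ('c'): new char, reset run to 1
  Position 6 ('c'): continues run of 'c', length=2
  Position 7 ('c'): continues run of 'c', length=3
  Position 8 ('c'): continues run of 'c', length=4
  Position 9 ('c'): continues run of 'c', length=5
  Position 10 ('a'): new char, reset run to 1
  Position 11 ('c'): new char, reset run to 1
  Position 12 ('a'): new char, reset run to 1
Longest run: 'c' with length 5

5


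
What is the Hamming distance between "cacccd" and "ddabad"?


Comparing "cacccd" and "ddabad" position by position:
  Position 0: 'c' vs 'd' => differ
  Position 1: 'a' vs 'd' => differ
  Position 2: 'c' vs 'a' => differ
  Position 3: 'c' vs 'b' => differ
  Position 4: 'c' vs 'a' => differ
  Position 5: 'd' vs 'd' => same
Total differences (Hamming distance): 5

5


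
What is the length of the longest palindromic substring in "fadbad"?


Input: "fadbad"
Checking substrings for palindromes:
  No multi-char palindromic substrings found
Longest palindromic substring: "f" with length 1

1


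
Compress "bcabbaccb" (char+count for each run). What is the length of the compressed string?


Input: bcabbaccb
Runs:
  'b' x 1 => "b1"
  'c' x 1 => "c1"
  'a' x 1 => "a1"
  'b' x 2 => "b2"
  'a' x 1 => "a1"
  'c' x 2 => "c2"
  'b' x 1 => "b1"
Compressed: "b1c1a1b2a1c2b1"
Compressed length: 14

14


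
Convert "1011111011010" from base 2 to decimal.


Input: "1011111011010" in base 2
Positional expansion:
  Digit '1' (value 1) x 2^12 = 4096
  Digit '0' (value 0) x 2^11 = 0
  Digit '1' (value 1) x 2^10 = 1024
  Digit '1' (value 1) x 2^9 = 512
  Digit '1' (value 1) x 2^8 = 256
  Digit '1' (value 1) x 2^7 = 128
  Digit '1' (value 1) x 2^6 = 64
  Digit '0' (value 0) x 2^5 = 0
  Digit '1' (value 1) x 2^4 = 16
  Digit '1' (value 1) x 2^3 = 8
  Digit '0' (value 0) x 2^2 = 0
  Digit '1' (value 1) x 2^1 = 2
  Digit '0' (value 0) x 2^0 = 0
Sum = 6106

6106


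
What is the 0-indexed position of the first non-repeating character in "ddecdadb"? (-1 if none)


Input: ddecdadb
Character frequencies:
  'a': 1
  'b': 1
  'c': 1
  'd': 4
  'e': 1
Scanning left to right for freq == 1:
  Position 0 ('d'): freq=4, skip
  Position 1 ('d'): freq=4, skip
  Position 2 ('e'): unique! => answer = 2

2


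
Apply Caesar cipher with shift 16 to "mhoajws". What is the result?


Caesar cipher: shift "mhoajws" by 16
  'm' (pos 12) + 16 = pos 2 = 'c'
  'h' (pos 7) + 16 = pos 23 = 'x'
  'o' (pos 14) + 16 = pos 4 = 'e'
  'a' (pos 0) + 16 = pos 16 = 'q'
  'j' (pos 9) + 16 = pos 25 = 'z'
  'w' (pos 22) + 16 = pos 12 = 'm'
  's' (pos 18) + 16 = pos 8 = 'i'
Result: cxeqzmi

cxeqzmi


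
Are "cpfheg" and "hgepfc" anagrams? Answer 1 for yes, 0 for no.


Strings: "cpfheg", "hgepfc"
Sorted first:  cefghp
Sorted second: cefghp
Sorted forms match => anagrams

1


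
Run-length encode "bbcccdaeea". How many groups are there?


Input: bbcccdaeea
Scanning for consecutive runs:
  Group 1: 'b' x 2 (positions 0-1)
  Group 2: 'c' x 3 (positions 2-4)
  Group 3: 'd' x 1 (positions 5-5)
  Group 4: 'a' x 1 (positions 6-6)
  Group 5: 'e' x 2 (positions 7-8)
  Group 6: 'a' x 1 (positions 9-9)
Total groups: 6

6


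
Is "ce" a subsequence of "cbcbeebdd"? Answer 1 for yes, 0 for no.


Check if "ce" is a subsequence of "cbcbeebdd"
Greedy scan:
  Position 0 ('c'): matches sub[0] = 'c'
  Position 1 ('b'): no match needed
  Position 2 ('c'): no match needed
  Position 3 ('b'): no match needed
  Position 4 ('e'): matches sub[1] = 'e'
  Position 5 ('e'): no match needed
  Position 6 ('b'): no match needed
  Position 7 ('d'): no match needed
  Position 8 ('d'): no match needed
All 2 characters matched => is a subsequence

1


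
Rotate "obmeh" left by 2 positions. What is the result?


Input: "obmeh", rotate left by 2
First 2 characters: "ob"
Remaining characters: "meh"
Concatenate remaining + first: "meh" + "ob" = "mehob"

mehob


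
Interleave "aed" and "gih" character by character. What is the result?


Interleaving "aed" and "gih":
  Position 0: 'a' from first, 'g' from second => "ag"
  Position 1: 'e' from first, 'i' from second => "ei"
  Position 2: 'd' from first, 'h' from second => "dh"
Result: ageidh

ageidh


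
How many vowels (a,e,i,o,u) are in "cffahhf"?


Input: cffahhf
Checking each character:
  'c' at position 0: consonant
  'f' at position 1: consonant
  'f' at position 2: consonant
  'a' at position 3: vowel (running total: 1)
  'h' at position 4: consonant
  'h' at position 5: consonant
  'f' at position 6: consonant
Total vowels: 1

1


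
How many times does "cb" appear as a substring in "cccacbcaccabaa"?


Searching for "cb" in "cccacbcaccabaa"
Scanning each position:
  Position 0: "cc" => no
  Position 1: "cc" => no
  Position 2: "ca" => no
  Position 3: "ac" => no
  Position 4: "cb" => MATCH
  Position 5: "bc" => no
  Position 6: "ca" => no
  Position 7: "ac" => no
  Position 8: "cc" => no
  Position 9: "ca" => no
  Position 10: "ab" => no
  Position 11: "ba" => no
  Position 12: "aa" => no
Total occurrences: 1

1


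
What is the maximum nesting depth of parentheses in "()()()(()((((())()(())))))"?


Input: "()()()(()((((())()(())))))"
Tracking depth:
  Position 0 '(': depth becomes 1
  Position 1 ')': depth becomes 0
  Position 2 '(': depth becomes 1
  Position 3 ')': depth becomes 0
  Position 4 '(': depth becomes 1
  Position 5 ')': depth becomes 0
  Position 6 '(': depth becomes 1
  Position 7 '(': depth becomes 2
  Position 8 ')': depth becomes 1
  Position 9 '(': depth becomes 2
  Position 10 '(': depth becomes 3
  Position 11 '(': depth becomes 4
  Position 12 '(': depth becomes 5
  Position 13 '(': depth becomes 6
  Position 14 ')': depth becomes 5
  Position 15 ')': depth becomes 4
  Position 16 '(': depth becomes 5
  Position 17 ')': depth becomes 4
  Position 18 '(': depth becomes 5
  Position 19 '(': depth becomes 6
  Position 20 ')': depth becomes 5
  Position 21 ')': depth becomes 4
  Position 22 ')': depth becomes 3
  Position 23 ')': depth becomes 2
  Position 24 ')': depth becomes 1
  Position 25 ')': depth becomes 0
Maximum depth reached: 6

6


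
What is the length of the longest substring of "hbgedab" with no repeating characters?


Input: "hbgedab"
Sliding window (track last position of each char):
  Position 0 ('h'): window [0,0] length 1 -- new best
  Position 1 ('b'): window [0,1] length 2 -- new best
  Position 2 ('g'): window [0,2] length 3 -- new best
  Position 3 ('e'): window [0,3] length 4 -- new best
  Position 4 ('d'): window [0,4] length 5 -- new best
  Position 5 ('a'): window [0,5] length 6 -- new best
  Position 6 ('b'): repeat (last at 1), move window start to 2
  Position 6 ('b'): window [2,6] length 5
Longest substring with no repeats: "hbgeda" with length 6

6


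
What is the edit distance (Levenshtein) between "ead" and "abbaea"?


Computing edit distance: "ead" -> "abbaea"
DP table:
           a    b    b    a    e    a
      0    1    2    3    4    5    6
  e   1    1    2    3    4    4    5
  a   2    1    2    3    3    4    4
  d   3    2    2    3    4    4    5
Edit distance = dp[3][6] = 5

5


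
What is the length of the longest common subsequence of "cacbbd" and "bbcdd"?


LCS of "cacbbd" and "bbcdd"
DP table:
           b    b    c    d    d
      0    0    0    0    0    0
  c   0    0    0    1    1    1
  a   0    0    0    1    1    1
  c   0    0    0    1    1    1
  b   0    1    1    1    1    1
  b   0    1    2    2    2    2
  d   0    1    2    2    3    3
LCS length = dp[6][5] = 3

3


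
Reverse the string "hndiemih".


Input: hndiemih
Reading characters right to left:
  Position 7: 'h'
  Position 6: 'i'
  Position 5: 'm'
  Position 4: 'e'
  Position 3: 'i'
  Position 2: 'd'
  Position 1: 'n'
  Position 0: 'h'
Reversed: himeidnh

himeidnh


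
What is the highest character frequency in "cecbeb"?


Input: cecbeb
Character counts:
  'b': 2
  'c': 2
  'e': 2
Maximum frequency: 2

2


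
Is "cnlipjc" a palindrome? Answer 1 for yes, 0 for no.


Input: cnlipjc
Reversed: cjpilnc
  Compare pos 0 ('c') with pos 6 ('c'): match
  Compare pos 1 ('n') with pos 5 ('j'): MISMATCH
  Compare pos 2 ('l') with pos 4 ('p'): MISMATCH
Result: not a palindrome

0


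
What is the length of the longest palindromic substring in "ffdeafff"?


Input: "ffdeafff"
Checking substrings for palindromes:
  [5:8] "fff" (len 3) => palindrome
  [0:2] "ff" (len 2) => palindrome
  [5:7] "ff" (len 2) => palindrome
  [6:8] "ff" (len 2) => palindrome
Longest palindromic substring: "fff" with length 3

3


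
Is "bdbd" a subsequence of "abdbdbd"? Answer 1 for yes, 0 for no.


Check if "bdbd" is a subsequence of "abdbdbd"
Greedy scan:
  Position 0 ('a'): no match needed
  Position 1 ('b'): matches sub[0] = 'b'
  Position 2 ('d'): matches sub[1] = 'd'
  Position 3 ('b'): matches sub[2] = 'b'
  Position 4 ('d'): matches sub[3] = 'd'
  Position 5 ('b'): no match needed
  Position 6 ('d'): no match needed
All 4 characters matched => is a subsequence

1


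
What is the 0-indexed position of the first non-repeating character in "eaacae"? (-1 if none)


Input: eaacae
Character frequencies:
  'a': 3
  'c': 1
  'e': 2
Scanning left to right for freq == 1:
  Position 0 ('e'): freq=2, skip
  Position 1 ('a'): freq=3, skip
  Position 2 ('a'): freq=3, skip
  Position 3 ('c'): unique! => answer = 3

3


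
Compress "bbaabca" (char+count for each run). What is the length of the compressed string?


Input: bbaabca
Runs:
  'b' x 2 => "b2"
  'a' x 2 => "a2"
  'b' x 1 => "b1"
  'c' x 1 => "c1"
  'a' x 1 => "a1"
Compressed: "b2a2b1c1a1"
Compressed length: 10

10


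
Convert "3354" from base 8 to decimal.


Input: "3354" in base 8
Positional expansion:
  Digit '3' (value 3) x 8^3 = 1536
  Digit '3' (value 3) x 8^2 = 192
  Digit '5' (value 5) x 8^1 = 40
  Digit '4' (value 4) x 8^0 = 4
Sum = 1772

1772


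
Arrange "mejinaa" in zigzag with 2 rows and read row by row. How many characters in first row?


Zigzag "mejinaa" into 2 rows:
Placing characters:
  'm' => row 0
  'e' => row 1
  'j' => row 0
  'i' => row 1
  'n' => row 0
  'a' => row 1
  'a' => row 0
Rows:
  Row 0: "mjna"
  Row 1: "eia"
First row length: 4

4


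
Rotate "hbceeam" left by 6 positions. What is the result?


Input: "hbceeam", rotate left by 6
First 6 characters: "hbceea"
Remaining characters: "m"
Concatenate remaining + first: "m" + "hbceea" = "mhbceea"

mhbceea


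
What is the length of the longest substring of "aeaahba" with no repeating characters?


Input: "aeaahba"
Sliding window (track last position of each char):
  Position 0 ('a'): window [0,0] length 1 -- new best
  Position 1 ('e'): window [0,1] length 2 -- new best
  Position 2 ('a'): repeat (last at 0), move window start to 1
  Position 2 ('a'): window [1,2] length 2
  Position 3 ('a'): repeat (last at 2), move window start to 3
  Position 3 ('a'): window [3,3] length 1
  Position 4 ('h'): window [3,4] length 2
  Position 5 ('b'): window [3,5] length 3 -- new best
  Position 6 ('a'): repeat (last at 3), move window start to 4
  Position 6 ('a'): window [4,6] length 3
Longest substring with no repeats: "ahb" with length 3

3


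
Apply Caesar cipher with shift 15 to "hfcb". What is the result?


Caesar cipher: shift "hfcb" by 15
  'h' (pos 7) + 15 = pos 22 = 'w'
  'f' (pos 5) + 15 = pos 20 = 'u'
  'c' (pos 2) + 15 = pos 17 = 'r'
  'b' (pos 1) + 15 = pos 16 = 'q'
Result: wurq

wurq


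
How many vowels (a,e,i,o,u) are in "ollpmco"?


Input: ollpmco
Checking each character:
  'o' at position 0: vowel (running total: 1)
  'l' at position 1: consonant
  'l' at position 2: consonant
  'p' at position 3: consonant
  'm' at position 4: consonant
  'c' at position 5: consonant
  'o' at position 6: vowel (running total: 2)
Total vowels: 2

2


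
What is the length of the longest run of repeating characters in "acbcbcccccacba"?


Input: "acbcbcccccacba"
Scanning for longest run:
  Position 1 ('c'): new char, reset run to 1
  Position 2 ('b'): new char, reset run to 1
  Position 3 ('c'): new char, reset run to 1
  Position 4 ('b'): new char, reset run to 1
  Position 5 ('c'): new char, reset run to 1
  Position 6 ('c'): continues run of 'c', length=2
  Position 7 ('c'): continues run of 'c', length=3
  Position 8 ('c'): continues run of 'c', length=4
  Position 9 ('c'): continues run of 'c', length=5
  Position 10 ('a'): new char, reset run to 1
  Position 11 ('c'): new char, reset run to 1
  Position 12 ('b'): new char, reset run to 1
  Position 13 ('a'): new char, reset run to 1
Longest run: 'c' with length 5

5


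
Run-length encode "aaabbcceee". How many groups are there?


Input: aaabbcceee
Scanning for consecutive runs:
  Group 1: 'a' x 3 (positions 0-2)
  Group 2: 'b' x 2 (positions 3-4)
  Group 3: 'c' x 2 (positions 5-6)
  Group 4: 'e' x 3 (positions 7-9)
Total groups: 4

4


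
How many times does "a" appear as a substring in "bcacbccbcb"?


Searching for "a" in "bcacbccbcb"
Scanning each position:
  Position 0: "b" => no
  Position 1: "c" => no
  Position 2: "a" => MATCH
  Position 3: "c" => no
  Position 4: "b" => no
  Position 5: "c" => no
  Position 6: "c" => no
  Position 7: "b" => no
  Position 8: "c" => no
  Position 9: "b" => no
Total occurrences: 1

1


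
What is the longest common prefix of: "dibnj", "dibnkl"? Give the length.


Words: dibnj, dibnkl
  Position 0: all 'd' => match
  Position 1: all 'i' => match
  Position 2: all 'b' => match
  Position 3: all 'n' => match
  Position 4: ('j', 'k') => mismatch, stop
LCP = "dibn" (length 4)

4


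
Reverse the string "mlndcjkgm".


Input: mlndcjkgm
Reading characters right to left:
  Position 8: 'm'
  Position 7: 'g'
  Position 6: 'k'
  Position 5: 'j'
  Position 4: 'c'
  Position 3: 'd'
  Position 2: 'n'
  Position 1: 'l'
  Position 0: 'm'
Reversed: mgkjcdnlm

mgkjcdnlm


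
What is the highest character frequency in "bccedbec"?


Input: bccedbec
Character counts:
  'b': 2
  'c': 3
  'd': 1
  'e': 2
Maximum frequency: 3

3


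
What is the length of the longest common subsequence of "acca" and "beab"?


LCS of "acca" and "beab"
DP table:
           b    e    a    b
      0    0    0    0    0
  a   0    0    0    1    1
  c   0    0    0    1    1
  c   0    0    0    1    1
  a   0    0    0    1    1
LCS length = dp[4][4] = 1

1


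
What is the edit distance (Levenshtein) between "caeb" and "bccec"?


Computing edit distance: "caeb" -> "bccec"
DP table:
           b    c    c    e    c
      0    1    2    3    4    5
  c   1    1    1    2    3    4
  a   2    2    2    2    3    4
  e   3    3    3    3    2    3
  b   4    3    4    4    3    3
Edit distance = dp[4][5] = 3

3


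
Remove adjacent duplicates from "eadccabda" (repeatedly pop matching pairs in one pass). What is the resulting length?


Input: eadccabda
Stack-based adjacent duplicate removal:
  Read 'e': push. Stack: e
  Read 'a': push. Stack: ea
  Read 'd': push. Stack: ead
  Read 'c': push. Stack: eadc
  Read 'c': matches stack top 'c' => pop. Stack: ead
  Read 'a': push. Stack: eada
  Read 'b': push. Stack: eadab
  Read 'd': push. Stack: eadabd
  Read 'a': push. Stack: eadabda
Final stack: "eadabda" (length 7)

7


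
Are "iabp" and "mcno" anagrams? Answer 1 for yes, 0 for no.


Strings: "iabp", "mcno"
Sorted first:  abip
Sorted second: cmno
Differ at position 0: 'a' vs 'c' => not anagrams

0


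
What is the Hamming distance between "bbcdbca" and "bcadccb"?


Comparing "bbcdbca" and "bcadccb" position by position:
  Position 0: 'b' vs 'b' => same
  Position 1: 'b' vs 'c' => differ
  Position 2: 'c' vs 'a' => differ
  Position 3: 'd' vs 'd' => same
  Position 4: 'b' vs 'c' => differ
  Position 5: 'c' vs 'c' => same
  Position 6: 'a' vs 'b' => differ
Total differences (Hamming distance): 4

4


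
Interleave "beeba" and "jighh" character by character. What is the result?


Interleaving "beeba" and "jighh":
  Position 0: 'b' from first, 'j' from second => "bj"
  Position 1: 'e' from first, 'i' from second => "ei"
  Position 2: 'e' from first, 'g' from second => "eg"
  Position 3: 'b' from first, 'h' from second => "bh"
  Position 4: 'a' from first, 'h' from second => "ah"
Result: bjeiegbhah

bjeiegbhah


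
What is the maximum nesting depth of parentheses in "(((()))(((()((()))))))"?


Input: "(((()))(((()((()))))))"
Tracking depth:
  Position 0 '(': depth becomes 1
  Position 1 '(': depth becomes 2
  Position 2 '(': depth becomes 3
  Position 3 '(': depth becomes 4
  Position 4 ')': depth becomes 3
  Position 5 ')': depth becomes 2
  Position 6 ')': depth becomes 1
  Position 7 '(': depth becomes 2
  Position 8 '(': depth becomes 3
  Position 9 '(': depth becomes 4
  Position 10 '(': depth becomes 5
  Position 11 ')': depth becomes 4
  Position 12 '(': depth becomes 5
  Position 13 '(': depth becomes 6
  Position 14 '(': depth becomes 7
  Position 15 ')': depth becomes 6
  Position 16 ')': depth becomes 5
  Position 17 ')': depth becomes 4
  Position 18 ')': depth becomes 3
  Position 19 ')': depth becomes 2
  Position 20 ')': depth becomes 1
  Position 21 ')': depth becomes 0
Maximum depth reached: 7

7


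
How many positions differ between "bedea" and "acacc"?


Comparing "bedea" and "acacc" position by position:
  Position 0: 'b' vs 'a' => DIFFER
  Position 1: 'e' vs 'c' => DIFFER
  Position 2: 'd' vs 'a' => DIFFER
  Position 3: 'e' vs 'c' => DIFFER
  Position 4: 'a' vs 'c' => DIFFER
Positions that differ: 5

5


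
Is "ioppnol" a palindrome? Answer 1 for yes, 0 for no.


Input: ioppnol
Reversed: lonppoi
  Compare pos 0 ('i') with pos 6 ('l'): MISMATCH
  Compare pos 1 ('o') with pos 5 ('o'): match
  Compare pos 2 ('p') with pos 4 ('n'): MISMATCH
Result: not a palindrome

0


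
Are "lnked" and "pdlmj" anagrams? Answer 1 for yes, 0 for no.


Strings: "lnked", "pdlmj"
Sorted first:  dekln
Sorted second: djlmp
Differ at position 1: 'e' vs 'j' => not anagrams

0


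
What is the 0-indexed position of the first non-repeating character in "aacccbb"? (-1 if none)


Input: aacccbb
Character frequencies:
  'a': 2
  'b': 2
  'c': 3
Scanning left to right for freq == 1:
  Position 0 ('a'): freq=2, skip
  Position 1 ('a'): freq=2, skip
  Position 2 ('c'): freq=3, skip
  Position 3 ('c'): freq=3, skip
  Position 4 ('c'): freq=3, skip
  Position 5 ('b'): freq=2, skip
  Position 6 ('b'): freq=2, skip
  No unique character found => answer = -1

-1


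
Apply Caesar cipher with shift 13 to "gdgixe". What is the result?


Caesar cipher: shift "gdgixe" by 13
  'g' (pos 6) + 13 = pos 19 = 't'
  'd' (pos 3) + 13 = pos 16 = 'q'
  'g' (pos 6) + 13 = pos 19 = 't'
  'i' (pos 8) + 13 = pos 21 = 'v'
  'x' (pos 23) + 13 = pos 10 = 'k'
  'e' (pos 4) + 13 = pos 17 = 'r'
Result: tqtvkr

tqtvkr


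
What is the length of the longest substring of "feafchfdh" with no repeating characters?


Input: "feafchfdh"
Sliding window (track last position of each char):
  Position 0 ('f'): window [0,0] length 1 -- new best
  Position 1 ('e'): window [0,1] length 2 -- new best
  Position 2 ('a'): window [0,2] length 3 -- new best
  Position 3 ('f'): repeat (last at 0), move window start to 1
  Position 3 ('f'): window [1,3] length 3
  Position 4 ('c'): window [1,4] length 4 -- new best
  Position 5 ('h'): window [1,5] length 5 -- new best
  Position 6 ('f'): repeat (last at 3), move window start to 4
  Position 6 ('f'): window [4,6] length 3
  Position 7 ('d'): window [4,7] length 4
  Position 8 ('h'): repeat (last at 5), move window start to 6
  Position 8 ('h'): window [6,8] length 3
Longest substring with no repeats: "eafch" with length 5

5


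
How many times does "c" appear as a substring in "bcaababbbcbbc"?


Searching for "c" in "bcaababbbcbbc"
Scanning each position:
  Position 0: "b" => no
  Position 1: "c" => MATCH
  Position 2: "a" => no
  Position 3: "a" => no
  Position 4: "b" => no
  Position 5: "a" => no
  Position 6: "b" => no
  Position 7: "b" => no
  Position 8: "b" => no
  Position 9: "c" => MATCH
  Position 10: "b" => no
  Position 11: "b" => no
  Position 12: "c" => MATCH
Total occurrences: 3

3


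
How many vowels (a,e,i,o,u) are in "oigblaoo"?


Input: oigblaoo
Checking each character:
  'o' at position 0: vowel (running total: 1)
  'i' at position 1: vowel (running total: 2)
  'g' at position 2: consonant
  'b' at position 3: consonant
  'l' at position 4: consonant
  'a' at position 5: vowel (running total: 3)
  'o' at position 6: vowel (running total: 4)
  'o' at position 7: vowel (running total: 5)
Total vowels: 5

5


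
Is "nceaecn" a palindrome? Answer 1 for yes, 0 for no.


Input: nceaecn
Reversed: nceaecn
  Compare pos 0 ('n') with pos 6 ('n'): match
  Compare pos 1 ('c') with pos 5 ('c'): match
  Compare pos 2 ('e') with pos 4 ('e'): match
Result: palindrome

1


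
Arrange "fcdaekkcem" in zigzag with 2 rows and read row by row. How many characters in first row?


Zigzag "fcdaekkcem" into 2 rows:
Placing characters:
  'f' => row 0
  'c' => row 1
  'd' => row 0
  'a' => row 1
  'e' => row 0
  'k' => row 1
  'k' => row 0
  'c' => row 1
  'e' => row 0
  'm' => row 1
Rows:
  Row 0: "fdeke"
  Row 1: "cakcm"
First row length: 5

5


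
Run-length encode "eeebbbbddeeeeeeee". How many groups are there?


Input: eeebbbbddeeeeeeee
Scanning for consecutive runs:
  Group 1: 'e' x 3 (positions 0-2)
  Group 2: 'b' x 4 (positions 3-6)
  Group 3: 'd' x 2 (positions 7-8)
  Group 4: 'e' x 8 (positions 9-16)
Total groups: 4

4


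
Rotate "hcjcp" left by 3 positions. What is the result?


Input: "hcjcp", rotate left by 3
First 3 characters: "hcj"
Remaining characters: "cp"
Concatenate remaining + first: "cp" + "hcj" = "cphcj"

cphcj


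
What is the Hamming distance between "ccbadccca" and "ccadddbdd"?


Comparing "ccbadccca" and "ccadddbdd" position by position:
  Position 0: 'c' vs 'c' => same
  Position 1: 'c' vs 'c' => same
  Position 2: 'b' vs 'a' => differ
  Position 3: 'a' vs 'd' => differ
  Position 4: 'd' vs 'd' => same
  Position 5: 'c' vs 'd' => differ
  Position 6: 'c' vs 'b' => differ
  Position 7: 'c' vs 'd' => differ
  Position 8: 'a' vs 'd' => differ
Total differences (Hamming distance): 6

6


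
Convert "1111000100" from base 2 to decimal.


Input: "1111000100" in base 2
Positional expansion:
  Digit '1' (value 1) x 2^9 = 512
  Digit '1' (value 1) x 2^8 = 256
  Digit '1' (value 1) x 2^7 = 128
  Digit '1' (value 1) x 2^6 = 64
  Digit '0' (value 0) x 2^5 = 0
  Digit '0' (value 0) x 2^4 = 0
  Digit '0' (value 0) x 2^3 = 0
  Digit '1' (value 1) x 2^2 = 4
  Digit '0' (value 0) x 2^1 = 0
  Digit '0' (value 0) x 2^0 = 0
Sum = 964

964


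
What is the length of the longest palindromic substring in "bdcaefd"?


Input: "bdcaefd"
Checking substrings for palindromes:
  No multi-char palindromic substrings found
Longest palindromic substring: "b" with length 1

1


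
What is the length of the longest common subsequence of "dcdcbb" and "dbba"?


LCS of "dcdcbb" and "dbba"
DP table:
           d    b    b    a
      0    0    0    0    0
  d   0    1    1    1    1
  c   0    1    1    1    1
  d   0    1    1    1    1
  c   0    1    1    1    1
  b   0    1    2    2    2
  b   0    1    2    3    3
LCS length = dp[6][4] = 3

3


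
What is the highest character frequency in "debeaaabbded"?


Input: debeaaabbded
Character counts:
  'a': 3
  'b': 3
  'd': 3
  'e': 3
Maximum frequency: 3

3


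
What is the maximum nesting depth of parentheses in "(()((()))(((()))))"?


Input: "(()((()))(((()))))"
Tracking depth:
  Position 0 '(': depth becomes 1
  Position 1 '(': depth becomes 2
  Position 2 ')': depth becomes 1
  Position 3 '(': depth becomes 2
  Position 4 '(': depth becomes 3
  Position 5 '(': depth becomes 4
  Position 6 ')': depth becomes 3
  Position 7 ')': depth becomes 2
  Position 8 ')': depth becomes 1
  Position 9 '(': depth becomes 2
  Position 10 '(': depth becomes 3
  Position 11 '(': depth becomes 4
  Position 12 '(': depth becomes 5
  Position 13 ')': depth becomes 4
  Position 14 ')': depth becomes 3
  Position 15 ')': depth becomes 2
  Position 16 ')': depth becomes 1
  Position 17 ')': depth becomes 0
Maximum depth reached: 5

5


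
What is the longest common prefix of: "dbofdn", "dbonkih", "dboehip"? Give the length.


Words: dbofdn, dbonkih, dboehip
  Position 0: all 'd' => match
  Position 1: all 'b' => match
  Position 2: all 'o' => match
  Position 3: ('f', 'n', 'e') => mismatch, stop
LCP = "dbo" (length 3)

3


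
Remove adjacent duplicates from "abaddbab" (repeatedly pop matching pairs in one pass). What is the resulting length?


Input: abaddbab
Stack-based adjacent duplicate removal:
  Read 'a': push. Stack: a
  Read 'b': push. Stack: ab
  Read 'a': push. Stack: aba
  Read 'd': push. Stack: abad
  Read 'd': matches stack top 'd' => pop. Stack: aba
  Read 'b': push. Stack: abab
  Read 'a': push. Stack: ababa
  Read 'b': push. Stack: ababab
Final stack: "ababab" (length 6)

6


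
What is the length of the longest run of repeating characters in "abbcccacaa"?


Input: "abbcccacaa"
Scanning for longest run:
  Position 1 ('b'): new char, reset run to 1
  Position 2 ('b'): continues run of 'b', length=2
  Position 3 ('c'): new char, reset run to 1
  Position 4 ('c'): continues run of 'c', length=2
  Position 5 ('c'): continues run of 'c', length=3
  Position 6 ('a'): new char, reset run to 1
  Position 7 ('c'): new char, reset run to 1
  Position 8 ('a'): new char, reset run to 1
  Position 9 ('a'): continues run of 'a', length=2
Longest run: 'c' with length 3

3


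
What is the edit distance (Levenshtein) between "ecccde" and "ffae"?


Computing edit distance: "ecccde" -> "ffae"
DP table:
           f    f    a    e
      0    1    2    3    4
  e   1    1    2    3    3
  c   2    2    2    3    4
  c   3    3    3    3    4
  c   4    4    4    4    4
  d   5    5    5    5    5
  e   6    6    6    6    5
Edit distance = dp[6][4] = 5

5


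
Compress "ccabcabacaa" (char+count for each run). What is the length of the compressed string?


Input: ccabcabacaa
Runs:
  'c' x 2 => "c2"
  'a' x 1 => "a1"
  'b' x 1 => "b1"
  'c' x 1 => "c1"
  'a' x 1 => "a1"
  'b' x 1 => "b1"
  'a' x 1 => "a1"
  'c' x 1 => "c1"
  'a' x 2 => "a2"
Compressed: "c2a1b1c1a1b1a1c1a2"
Compressed length: 18

18


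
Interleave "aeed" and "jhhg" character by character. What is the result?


Interleaving "aeed" and "jhhg":
  Position 0: 'a' from first, 'j' from second => "aj"
  Position 1: 'e' from first, 'h' from second => "eh"
  Position 2: 'e' from first, 'h' from second => "eh"
  Position 3: 'd' from first, 'g' from second => "dg"
Result: ajehehdg

ajehehdg


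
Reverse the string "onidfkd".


Input: onidfkd
Reading characters right to left:
  Position 6: 'd'
  Position 5: 'k'
  Position 4: 'f'
  Position 3: 'd'
  Position 2: 'i'
  Position 1: 'n'
  Position 0: 'o'
Reversed: dkfdino

dkfdino


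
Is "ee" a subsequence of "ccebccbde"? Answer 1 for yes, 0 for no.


Check if "ee" is a subsequence of "ccebccbde"
Greedy scan:
  Position 0 ('c'): no match needed
  Position 1 ('c'): no match needed
  Position 2 ('e'): matches sub[0] = 'e'
  Position 3 ('b'): no match needed
  Position 4 ('c'): no match needed
  Position 5 ('c'): no match needed
  Position 6 ('b'): no match needed
  Position 7 ('d'): no match needed
  Position 8 ('e'): matches sub[1] = 'e'
All 2 characters matched => is a subsequence

1


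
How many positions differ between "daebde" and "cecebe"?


Comparing "daebde" and "cecebe" position by position:
  Position 0: 'd' vs 'c' => DIFFER
  Position 1: 'a' vs 'e' => DIFFER
  Position 2: 'e' vs 'c' => DIFFER
  Position 3: 'b' vs 'e' => DIFFER
  Position 4: 'd' vs 'b' => DIFFER
  Position 5: 'e' vs 'e' => same
Positions that differ: 5

5


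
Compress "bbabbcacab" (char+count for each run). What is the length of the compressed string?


Input: bbabbcacab
Runs:
  'b' x 2 => "b2"
  'a' x 1 => "a1"
  'b' x 2 => "b2"
  'c' x 1 => "c1"
  'a' x 1 => "a1"
  'c' x 1 => "c1"
  'a' x 1 => "a1"
  'b' x 1 => "b1"
Compressed: "b2a1b2c1a1c1a1b1"
Compressed length: 16

16


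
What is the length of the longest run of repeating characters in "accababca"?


Input: "accababca"
Scanning for longest run:
  Position 1 ('c'): new char, reset run to 1
  Position 2 ('c'): continues run of 'c', length=2
  Position 3 ('a'): new char, reset run to 1
  Position 4 ('b'): new char, reset run to 1
  Position 5 ('a'): new char, reset run to 1
  Position 6 ('b'): new char, reset run to 1
  Position 7 ('c'): new char, reset run to 1
  Position 8 ('a'): new char, reset run to 1
Longest run: 'c' with length 2

2


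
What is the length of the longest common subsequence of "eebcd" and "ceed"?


LCS of "eebcd" and "ceed"
DP table:
           c    e    e    d
      0    0    0    0    0
  e   0    0    1    1    1
  e   0    0    1    2    2
  b   0    0    1    2    2
  c   0    1    1    2    2
  d   0    1    1    2    3
LCS length = dp[5][4] = 3

3


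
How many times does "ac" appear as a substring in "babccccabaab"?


Searching for "ac" in "babccccabaab"
Scanning each position:
  Position 0: "ba" => no
  Position 1: "ab" => no
  Position 2: "bc" => no
  Position 3: "cc" => no
  Position 4: "cc" => no
  Position 5: "cc" => no
  Position 6: "ca" => no
  Position 7: "ab" => no
  Position 8: "ba" => no
  Position 9: "aa" => no
  Position 10: "ab" => no
Total occurrences: 0

0


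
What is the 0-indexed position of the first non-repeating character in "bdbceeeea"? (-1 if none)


Input: bdbceeeea
Character frequencies:
  'a': 1
  'b': 2
  'c': 1
  'd': 1
  'e': 4
Scanning left to right for freq == 1:
  Position 0 ('b'): freq=2, skip
  Position 1 ('d'): unique! => answer = 1

1


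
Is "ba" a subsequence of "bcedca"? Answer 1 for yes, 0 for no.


Check if "ba" is a subsequence of "bcedca"
Greedy scan:
  Position 0 ('b'): matches sub[0] = 'b'
  Position 1 ('c'): no match needed
  Position 2 ('e'): no match needed
  Position 3 ('d'): no match needed
  Position 4 ('c'): no match needed
  Position 5 ('a'): matches sub[1] = 'a'
All 2 characters matched => is a subsequence

1


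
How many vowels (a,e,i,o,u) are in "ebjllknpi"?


Input: ebjllknpi
Checking each character:
  'e' at position 0: vowel (running total: 1)
  'b' at position 1: consonant
  'j' at position 2: consonant
  'l' at position 3: consonant
  'l' at position 4: consonant
  'k' at position 5: consonant
  'n' at position 6: consonant
  'p' at position 7: consonant
  'i' at position 8: vowel (running total: 2)
Total vowels: 2

2


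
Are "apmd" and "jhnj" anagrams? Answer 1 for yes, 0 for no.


Strings: "apmd", "jhnj"
Sorted first:  admp
Sorted second: hjjn
Differ at position 0: 'a' vs 'h' => not anagrams

0


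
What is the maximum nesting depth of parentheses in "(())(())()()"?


Input: "(())(())()()"
Tracking depth:
  Position 0 '(': depth becomes 1
  Position 1 '(': depth becomes 2
  Position 2 ')': depth becomes 1
  Position 3 ')': depth becomes 0
  Position 4 '(': depth becomes 1
  Position 5 '(': depth becomes 2
  Position 6 ')': depth becomes 1
  Position 7 ')': depth becomes 0
  Position 8 '(': depth becomes 1
  Position 9 ')': depth becomes 0
  Position 10 '(': depth becomes 1
  Position 11 ')': depth becomes 0
Maximum depth reached: 2

2


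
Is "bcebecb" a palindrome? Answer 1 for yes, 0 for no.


Input: bcebecb
Reversed: bcebecb
  Compare pos 0 ('b') with pos 6 ('b'): match
  Compare pos 1 ('c') with pos 5 ('c'): match
  Compare pos 2 ('e') with pos 4 ('e'): match
Result: palindrome

1


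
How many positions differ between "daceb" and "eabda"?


Comparing "daceb" and "eabda" position by position:
  Position 0: 'd' vs 'e' => DIFFER
  Position 1: 'a' vs 'a' => same
  Position 2: 'c' vs 'b' => DIFFER
  Position 3: 'e' vs 'd' => DIFFER
  Position 4: 'b' vs 'a' => DIFFER
Positions that differ: 4

4


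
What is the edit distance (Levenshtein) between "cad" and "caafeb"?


Computing edit distance: "cad" -> "caafeb"
DP table:
           c    a    a    f    e    b
      0    1    2    3    4    5    6
  c   1    0    1    2    3    4    5
  a   2    1    0    1    2    3    4
  d   3    2    1    1    2    3    4
Edit distance = dp[3][6] = 4

4


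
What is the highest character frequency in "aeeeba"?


Input: aeeeba
Character counts:
  'a': 2
  'b': 1
  'e': 3
Maximum frequency: 3

3


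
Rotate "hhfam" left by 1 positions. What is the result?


Input: "hhfam", rotate left by 1
First 1 characters: "h"
Remaining characters: "hfam"
Concatenate remaining + first: "hfam" + "h" = "hfamh"

hfamh


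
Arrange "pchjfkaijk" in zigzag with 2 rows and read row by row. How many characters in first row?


Zigzag "pchjfkaijk" into 2 rows:
Placing characters:
  'p' => row 0
  'c' => row 1
  'h' => row 0
  'j' => row 1
  'f' => row 0
  'k' => row 1
  'a' => row 0
  'i' => row 1
  'j' => row 0
  'k' => row 1
Rows:
  Row 0: "phfaj"
  Row 1: "cjkik"
First row length: 5

5


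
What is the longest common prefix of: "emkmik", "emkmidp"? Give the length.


Words: emkmik, emkmidp
  Position 0: all 'e' => match
  Position 1: all 'm' => match
  Position 2: all 'k' => match
  Position 3: all 'm' => match
  Position 4: all 'i' => match
  Position 5: ('k', 'd') => mismatch, stop
LCP = "emkmi" (length 5)

5


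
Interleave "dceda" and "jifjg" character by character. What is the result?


Interleaving "dceda" and "jifjg":
  Position 0: 'd' from first, 'j' from second => "dj"
  Position 1: 'c' from first, 'i' from second => "ci"
  Position 2: 'e' from first, 'f' from second => "ef"
  Position 3: 'd' from first, 'j' from second => "dj"
  Position 4: 'a' from first, 'g' from second => "ag"
Result: djciefdjag

djciefdjag


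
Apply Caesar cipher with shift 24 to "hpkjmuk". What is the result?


Caesar cipher: shift "hpkjmuk" by 24
  'h' (pos 7) + 24 = pos 5 = 'f'
  'p' (pos 15) + 24 = pos 13 = 'n'
  'k' (pos 10) + 24 = pos 8 = 'i'
  'j' (pos 9) + 24 = pos 7 = 'h'
  'm' (pos 12) + 24 = pos 10 = 'k'
  'u' (pos 20) + 24 = pos 18 = 's'
  'k' (pos 10) + 24 = pos 8 = 'i'
Result: fnihksi

fnihksi


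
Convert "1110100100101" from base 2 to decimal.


Input: "1110100100101" in base 2
Positional expansion:
  Digit '1' (value 1) x 2^12 = 4096
  Digit '1' (value 1) x 2^11 = 2048
  Digit '1' (value 1) x 2^10 = 1024
  Digit '0' (value 0) x 2^9 = 0
  Digit '1' (value 1) x 2^8 = 256
  Digit '0' (value 0) x 2^7 = 0
  Digit '0' (value 0) x 2^6 = 0
  Digit '1' (value 1) x 2^5 = 32
  Digit '0' (value 0) x 2^4 = 0
  Digit '0' (value 0) x 2^3 = 0
  Digit '1' (value 1) x 2^2 = 4
  Digit '0' (value 0) x 2^1 = 0
  Digit '1' (value 1) x 2^0 = 1
Sum = 7461

7461


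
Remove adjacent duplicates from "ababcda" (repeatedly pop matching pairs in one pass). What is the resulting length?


Input: ababcda
Stack-based adjacent duplicate removal:
  Read 'a': push. Stack: a
  Read 'b': push. Stack: ab
  Read 'a': push. Stack: aba
  Read 'b': push. Stack: abab
  Read 'c': push. Stack: ababc
  Read 'd': push. Stack: ababcd
  Read 'a': push. Stack: ababcda
Final stack: "ababcda" (length 7)

7


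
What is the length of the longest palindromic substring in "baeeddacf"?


Input: "baeeddacf"
Checking substrings for palindromes:
  [2:4] "ee" (len 2) => palindrome
  [4:6] "dd" (len 2) => palindrome
Longest palindromic substring: "ee" with length 2

2


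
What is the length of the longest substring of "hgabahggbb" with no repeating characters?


Input: "hgabahggbb"
Sliding window (track last position of each char):
  Position 0 ('h'): window [0,0] length 1 -- new best
  Position 1 ('g'): window [0,1] length 2 -- new best
  Position 2 ('a'): window [0,2] length 3 -- new best
  Position 3 ('b'): window [0,3] length 4 -- new best
  Position 4 ('a'): repeat (last at 2), move window start to 3
  Position 4 ('a'): window [3,4] length 2
  Position 5 ('h'): window [3,5] length 3
  Position 6 ('g'): window [3,6] length 4
  Position 7 ('g'): repeat (last at 6), move window start to 7
  Position 7 ('g'): window [7,7] length 1
  Position 8 ('b'): window [7,8] length 2
  Position 9 ('b'): repeat (last at 8), move window start to 9
  Position 9 ('b'): window [9,9] length 1
Longest substring with no repeats: "hgab" with length 4

4


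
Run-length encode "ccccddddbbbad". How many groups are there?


Input: ccccddddbbbad
Scanning for consecutive runs:
  Group 1: 'c' x 4 (positions 0-3)
  Group 2: 'd' x 4 (positions 4-7)
  Group 3: 'b' x 3 (positions 8-10)
  Group 4: 'a' x 1 (positions 11-11)
  Group 5: 'd' x 1 (positions 12-12)
Total groups: 5

5


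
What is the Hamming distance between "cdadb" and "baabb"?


Comparing "cdadb" and "baabb" position by position:
  Position 0: 'c' vs 'b' => differ
  Position 1: 'd' vs 'a' => differ
  Position 2: 'a' vs 'a' => same
  Position 3: 'd' vs 'b' => differ
  Position 4: 'b' vs 'b' => same
Total differences (Hamming distance): 3

3


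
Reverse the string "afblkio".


Input: afblkio
Reading characters right to left:
  Position 6: 'o'
  Position 5: 'i'
  Position 4: 'k'
  Position 3: 'l'
  Position 2: 'b'
  Position 1: 'f'
  Position 0: 'a'
Reversed: oiklbfa

oiklbfa


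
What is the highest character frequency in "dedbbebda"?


Input: dedbbebda
Character counts:
  'a': 1
  'b': 3
  'd': 3
  'e': 2
Maximum frequency: 3

3


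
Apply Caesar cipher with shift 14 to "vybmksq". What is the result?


Caesar cipher: shift "vybmksq" by 14
  'v' (pos 21) + 14 = pos 9 = 'j'
  'y' (pos 24) + 14 = pos 12 = 'm'
  'b' (pos 1) + 14 = pos 15 = 'p'
  'm' (pos 12) + 14 = pos 0 = 'a'
  'k' (pos 10) + 14 = pos 24 = 'y'
  's' (pos 18) + 14 = pos 6 = 'g'
  'q' (pos 16) + 14 = pos 4 = 'e'
Result: jmpayge

jmpayge


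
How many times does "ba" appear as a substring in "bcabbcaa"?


Searching for "ba" in "bcabbcaa"
Scanning each position:
  Position 0: "bc" => no
  Position 1: "ca" => no
  Position 2: "ab" => no
  Position 3: "bb" => no
  Position 4: "bc" => no
  Position 5: "ca" => no
  Position 6: "aa" => no
Total occurrences: 0

0


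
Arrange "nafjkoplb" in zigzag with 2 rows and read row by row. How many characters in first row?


Zigzag "nafjkoplb" into 2 rows:
Placing characters:
  'n' => row 0
  'a' => row 1
  'f' => row 0
  'j' => row 1
  'k' => row 0
  'o' => row 1
  'p' => row 0
  'l' => row 1
  'b' => row 0
Rows:
  Row 0: "nfkpb"
  Row 1: "ajol"
First row length: 5

5


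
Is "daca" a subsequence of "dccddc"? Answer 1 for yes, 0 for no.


Check if "daca" is a subsequence of "dccddc"
Greedy scan:
  Position 0 ('d'): matches sub[0] = 'd'
  Position 1 ('c'): no match needed
  Position 2 ('c'): no match needed
  Position 3 ('d'): no match needed
  Position 4 ('d'): no match needed
  Position 5 ('c'): no match needed
Only matched 1/4 characters => not a subsequence

0
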